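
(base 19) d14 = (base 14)1a0c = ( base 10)4716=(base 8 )11154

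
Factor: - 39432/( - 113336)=3^1*53^1 * 457^(-1)= 159/457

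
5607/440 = 5607/440= 12.74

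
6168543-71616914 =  - 65448371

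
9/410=9/410=0.02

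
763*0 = 0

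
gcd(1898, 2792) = 2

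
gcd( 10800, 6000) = 1200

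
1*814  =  814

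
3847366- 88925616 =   -  85078250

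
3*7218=21654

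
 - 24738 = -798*31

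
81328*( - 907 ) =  - 73764496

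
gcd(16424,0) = 16424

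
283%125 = 33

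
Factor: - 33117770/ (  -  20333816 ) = 16558885/10166908=2^ ( - 2)*5^1*7^1*167^1*1049^ (-1) * 2423^ ( - 1)* 2833^1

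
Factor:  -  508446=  -2^1*3^2*47^1*601^1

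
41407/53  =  41407/53 = 781.26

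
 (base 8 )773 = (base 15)23C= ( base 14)283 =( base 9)623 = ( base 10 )507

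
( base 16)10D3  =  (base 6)31535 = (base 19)BHD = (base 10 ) 4307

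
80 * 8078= 646240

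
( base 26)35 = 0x53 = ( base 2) 1010011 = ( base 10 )83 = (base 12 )6b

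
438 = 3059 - 2621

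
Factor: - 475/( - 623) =5^2*7^ (  -  1)*19^1*89^ ( - 1 )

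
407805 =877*465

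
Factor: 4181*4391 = 18358771 = 37^1 * 113^1*4391^1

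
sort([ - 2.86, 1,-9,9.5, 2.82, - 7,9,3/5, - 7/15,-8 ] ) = [ - 9, - 8, - 7,-2.86,-7/15,3/5,1,2.82,9,9.5] 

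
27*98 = 2646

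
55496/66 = 840 + 28/33   =  840.85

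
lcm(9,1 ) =9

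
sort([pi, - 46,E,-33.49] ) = [ - 46, - 33.49,  E,pi]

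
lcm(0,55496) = 0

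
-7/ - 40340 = 7/40340 = 0.00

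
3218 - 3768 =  - 550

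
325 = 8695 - 8370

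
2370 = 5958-3588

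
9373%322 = 35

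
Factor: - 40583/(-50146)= 2^( - 1)*25073^( -1 )*40583^1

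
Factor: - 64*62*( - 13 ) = 51584=2^7*13^1*31^1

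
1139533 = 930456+209077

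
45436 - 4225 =41211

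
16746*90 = 1507140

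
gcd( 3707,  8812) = 1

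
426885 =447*955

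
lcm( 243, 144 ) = 3888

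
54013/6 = 9002  +  1/6 = 9002.17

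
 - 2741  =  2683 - 5424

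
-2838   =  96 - 2934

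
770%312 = 146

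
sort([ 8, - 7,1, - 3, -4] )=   [ - 7,-4,-3,  1,  8 ] 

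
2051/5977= 2051/5977= 0.34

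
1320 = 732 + 588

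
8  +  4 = 12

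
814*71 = 57794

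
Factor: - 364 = - 2^2  *  7^1*13^1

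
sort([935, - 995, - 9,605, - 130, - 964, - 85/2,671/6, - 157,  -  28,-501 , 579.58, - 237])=[ - 995, - 964, - 501,-237, - 157, -130,-85/2, - 28 ,  -  9, 671/6,579.58,605, 935 ] 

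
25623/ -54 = -949/2 = - 474.50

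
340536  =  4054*84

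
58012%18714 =1870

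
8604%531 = 108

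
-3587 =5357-8944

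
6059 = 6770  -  711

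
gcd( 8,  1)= 1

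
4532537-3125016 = 1407521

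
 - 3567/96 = -38 + 27/32 = -37.16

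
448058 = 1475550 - 1027492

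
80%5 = 0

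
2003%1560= 443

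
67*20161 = 1350787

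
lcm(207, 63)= 1449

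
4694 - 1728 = 2966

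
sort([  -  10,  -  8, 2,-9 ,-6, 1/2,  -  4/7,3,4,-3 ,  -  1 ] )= [  -  10,  -  9, - 8, - 6, - 3, - 1, - 4/7,1/2,  2 , 3,4 ] 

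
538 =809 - 271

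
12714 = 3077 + 9637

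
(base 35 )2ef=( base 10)2955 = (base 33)2ni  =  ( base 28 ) 3LF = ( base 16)b8b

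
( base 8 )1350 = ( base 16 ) 2e8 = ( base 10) 744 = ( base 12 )520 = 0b1011101000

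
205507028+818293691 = 1023800719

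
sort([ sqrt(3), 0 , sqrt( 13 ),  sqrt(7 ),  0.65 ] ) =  [0,  0.65,sqrt( 3), sqrt (7), sqrt(13)] 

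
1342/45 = 29 + 37/45 = 29.82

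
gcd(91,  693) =7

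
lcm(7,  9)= 63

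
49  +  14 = 63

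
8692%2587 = 931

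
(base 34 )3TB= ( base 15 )14CA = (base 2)1000101110001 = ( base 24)7i1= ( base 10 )4465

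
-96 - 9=-105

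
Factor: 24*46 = 1104 = 2^4*3^1*23^1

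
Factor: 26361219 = 3^1* 47^1*186959^1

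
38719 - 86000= - 47281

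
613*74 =45362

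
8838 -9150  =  - 312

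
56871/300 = 18957/100=189.57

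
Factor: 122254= 2^1*11^1 * 5557^1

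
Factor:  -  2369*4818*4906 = - 55996308852 = -  2^2*3^1 * 11^2 *23^1*73^1*103^1*223^1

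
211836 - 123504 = 88332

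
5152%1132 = 624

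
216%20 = 16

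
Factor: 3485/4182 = 2^( - 1 ) * 3^( -1 )*5^1 = 5/6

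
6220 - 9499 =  - 3279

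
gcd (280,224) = 56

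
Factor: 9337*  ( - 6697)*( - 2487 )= 155511833943   =  3^1*37^1*181^1*829^1*9337^1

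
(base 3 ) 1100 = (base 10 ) 36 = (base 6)100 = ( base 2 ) 100100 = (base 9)40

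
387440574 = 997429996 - 609989422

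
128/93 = 1 + 35/93 = 1.38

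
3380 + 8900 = 12280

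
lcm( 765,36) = 3060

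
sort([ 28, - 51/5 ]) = [ - 51/5,28]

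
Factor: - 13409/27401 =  - 23^1*47^(- 1) = -23/47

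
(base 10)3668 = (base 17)cbd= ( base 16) E54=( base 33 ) 3c5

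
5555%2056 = 1443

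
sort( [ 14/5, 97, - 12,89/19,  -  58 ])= [ - 58, - 12, 14/5,89/19,97]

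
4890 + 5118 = 10008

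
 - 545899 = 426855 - 972754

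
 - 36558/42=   -  871 + 4/7 = - 870.43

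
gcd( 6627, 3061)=1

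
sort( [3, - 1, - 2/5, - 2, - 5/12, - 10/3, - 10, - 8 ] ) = [ - 10, - 8 , - 10/3, - 2, - 1, - 5/12 , - 2/5, 3]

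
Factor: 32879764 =2^2*8219941^1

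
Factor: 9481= 19^1*499^1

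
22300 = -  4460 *( - 5) 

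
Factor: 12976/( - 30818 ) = -8/19 = - 2^3 *19^( - 1 ) 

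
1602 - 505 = 1097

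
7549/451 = 7549/451 = 16.74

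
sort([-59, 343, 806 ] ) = [ - 59,343,806] 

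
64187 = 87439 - 23252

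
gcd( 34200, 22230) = 1710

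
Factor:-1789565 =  - 5^1*357913^1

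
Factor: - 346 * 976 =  - 337696 = - 2^5*61^1*173^1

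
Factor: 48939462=2^1*3^2*11^1*13^1*19013^1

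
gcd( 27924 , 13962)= 13962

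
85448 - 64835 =20613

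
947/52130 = 947/52130 = 0.02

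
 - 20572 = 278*( - 74) 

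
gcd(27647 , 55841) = 1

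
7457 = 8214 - 757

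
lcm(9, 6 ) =18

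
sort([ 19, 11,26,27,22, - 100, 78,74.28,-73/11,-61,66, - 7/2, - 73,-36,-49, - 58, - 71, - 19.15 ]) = [ - 100, - 73, - 71 , - 61,-58 ,-49, - 36,-19.15,-73/11, - 7/2,11,  19, 22,26,27,66,74.28,78]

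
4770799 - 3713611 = 1057188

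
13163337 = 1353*9729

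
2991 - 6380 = -3389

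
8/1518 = 4/759 = 0.01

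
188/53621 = 188/53621 = 0.00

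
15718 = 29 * 542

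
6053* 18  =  108954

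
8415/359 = 8415/359 = 23.44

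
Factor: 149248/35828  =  2^6*11^1 * 13^ ( - 2) = 704/169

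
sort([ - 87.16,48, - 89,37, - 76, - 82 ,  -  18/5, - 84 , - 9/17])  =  [ - 89, - 87.16 , - 84, - 82, - 76 , - 18/5, - 9/17, 37,  48 ] 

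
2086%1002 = 82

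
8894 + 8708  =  17602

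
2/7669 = 2/7669 = 0.00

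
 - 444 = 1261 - 1705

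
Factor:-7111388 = - 2^2*59^1*30133^1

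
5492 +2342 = 7834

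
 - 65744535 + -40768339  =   - 106512874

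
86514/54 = 1602 + 1/9 = 1602.11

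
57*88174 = 5025918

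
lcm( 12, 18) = 36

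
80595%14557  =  7810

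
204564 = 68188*3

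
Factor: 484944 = 2^4*3^1*  10103^1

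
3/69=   1/23 = 0.04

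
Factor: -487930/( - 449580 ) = 827/762 = 2^( - 1 )*3^(-1)*127^( - 1)*827^1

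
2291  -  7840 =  - 5549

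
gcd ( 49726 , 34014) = 2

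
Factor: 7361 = 17^1*433^1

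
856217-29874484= - 29018267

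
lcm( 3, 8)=24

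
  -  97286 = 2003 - 99289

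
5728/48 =119 + 1/3   =  119.33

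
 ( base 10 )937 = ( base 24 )1F1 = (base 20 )26h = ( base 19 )2B6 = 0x3A9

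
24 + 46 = 70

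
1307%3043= 1307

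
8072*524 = 4229728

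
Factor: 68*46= 3128= 2^3*17^1*23^1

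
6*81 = 486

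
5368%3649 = 1719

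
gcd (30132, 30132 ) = 30132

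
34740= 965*36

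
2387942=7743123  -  5355181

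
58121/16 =58121/16  =  3632.56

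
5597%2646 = 305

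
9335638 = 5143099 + 4192539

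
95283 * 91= 8670753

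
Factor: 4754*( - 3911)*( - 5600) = 104120206400 = 2^6*5^2*7^1*2377^1*3911^1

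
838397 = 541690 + 296707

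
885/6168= 295/2056 =0.14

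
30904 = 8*3863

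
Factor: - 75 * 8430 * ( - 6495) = 4106463750 = 2^1*3^3*5^4 * 281^1 * 433^1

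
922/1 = 922 = 922.00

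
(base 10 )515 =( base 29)HM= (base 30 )H5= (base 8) 1003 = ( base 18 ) 1AB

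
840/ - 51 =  - 17  +  9/17 = -16.47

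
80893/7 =11556 + 1/7 = 11556.14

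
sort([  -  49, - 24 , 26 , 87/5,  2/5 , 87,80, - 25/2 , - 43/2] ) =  [  -  49,-24,  -  43/2, - 25/2, 2/5 , 87/5, 26 , 80,87 ]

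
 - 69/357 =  - 1  +  96/119 =- 0.19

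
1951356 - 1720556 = 230800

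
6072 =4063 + 2009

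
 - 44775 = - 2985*15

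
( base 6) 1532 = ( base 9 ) 512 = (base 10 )416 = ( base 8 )640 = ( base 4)12200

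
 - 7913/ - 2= 7913/2 = 3956.50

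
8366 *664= 5555024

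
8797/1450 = 8797/1450 = 6.07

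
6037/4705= 6037/4705=1.28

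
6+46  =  52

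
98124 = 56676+41448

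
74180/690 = 7418/69 = 107.51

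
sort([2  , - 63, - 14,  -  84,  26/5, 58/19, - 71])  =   [ - 84,-71,-63, - 14,2,58/19, 26/5]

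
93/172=93/172 = 0.54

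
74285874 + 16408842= 90694716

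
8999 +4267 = 13266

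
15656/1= 15656= 15656.00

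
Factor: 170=2^1*5^1*17^1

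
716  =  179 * 4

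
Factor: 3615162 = 2^1*3^1*461^1*1307^1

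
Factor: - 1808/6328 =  - 2^1* 7^( - 1) = - 2/7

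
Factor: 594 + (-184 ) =410=2^1 * 5^1*41^1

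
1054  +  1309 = 2363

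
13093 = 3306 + 9787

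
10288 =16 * 643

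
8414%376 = 142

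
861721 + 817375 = 1679096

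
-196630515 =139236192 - 335866707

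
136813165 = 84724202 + 52088963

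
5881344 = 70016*84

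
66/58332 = 11/9722 = 0.00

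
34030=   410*83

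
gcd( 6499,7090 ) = 1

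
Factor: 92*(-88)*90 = - 728640 = - 2^6*3^2 * 5^1*11^1*23^1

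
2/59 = 2/59 = 0.03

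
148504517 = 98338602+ 50165915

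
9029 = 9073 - 44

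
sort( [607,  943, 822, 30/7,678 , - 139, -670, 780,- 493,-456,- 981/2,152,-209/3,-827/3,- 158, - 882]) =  [-882,-670 ,-493,  -  981/2,-456,-827/3,  -  158, - 139, - 209/3, 30/7, 152,607,678, 780  ,  822 , 943] 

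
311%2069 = 311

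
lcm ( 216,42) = 1512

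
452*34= 15368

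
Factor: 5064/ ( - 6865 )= -2^3 * 3^1 * 5^( -1)*211^1*1373^( - 1 ) 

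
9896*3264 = 32300544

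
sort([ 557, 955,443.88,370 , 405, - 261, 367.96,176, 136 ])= [ - 261,136,176,  367.96,370,405 , 443.88, 557,955]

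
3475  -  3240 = 235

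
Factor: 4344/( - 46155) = - 8/85 = - 2^3*5^( - 1 )*17^( - 1) 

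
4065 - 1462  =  2603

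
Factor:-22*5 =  - 110=- 2^1*5^1*11^1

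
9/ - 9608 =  - 1 + 9599/9608 = - 0.00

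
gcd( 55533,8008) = 1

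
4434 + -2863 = 1571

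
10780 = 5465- -5315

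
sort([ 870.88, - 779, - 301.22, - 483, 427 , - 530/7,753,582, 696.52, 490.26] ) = [ - 779, - 483 , - 301.22, - 530/7,  427,  490.26 , 582,696.52,  753, 870.88] 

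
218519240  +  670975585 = 889494825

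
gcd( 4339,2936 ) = 1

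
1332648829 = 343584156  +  989064673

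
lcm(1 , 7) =7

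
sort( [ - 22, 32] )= [  -  22, 32]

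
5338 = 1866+3472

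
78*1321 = 103038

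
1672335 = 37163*45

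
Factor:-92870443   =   - 83^1*1118921^1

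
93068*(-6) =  - 558408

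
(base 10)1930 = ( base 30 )24a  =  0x78a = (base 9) 2574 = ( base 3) 2122111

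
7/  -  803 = - 7/803 = - 0.01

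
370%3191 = 370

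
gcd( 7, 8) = 1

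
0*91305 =0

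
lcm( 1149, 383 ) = 1149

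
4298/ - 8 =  - 2149/4 = -537.25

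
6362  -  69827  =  -63465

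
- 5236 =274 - 5510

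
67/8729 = 67/8729 = 0.01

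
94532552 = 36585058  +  57947494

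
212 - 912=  - 700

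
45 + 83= 128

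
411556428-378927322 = 32629106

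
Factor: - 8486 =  - 2^1*4243^1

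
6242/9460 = 3121/4730  =  0.66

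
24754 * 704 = 17426816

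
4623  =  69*67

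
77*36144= 2783088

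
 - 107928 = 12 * ( - 8994)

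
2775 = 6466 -3691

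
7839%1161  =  873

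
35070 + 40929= 75999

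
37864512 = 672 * 56346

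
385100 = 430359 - 45259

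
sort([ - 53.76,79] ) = [ - 53.76,79 ] 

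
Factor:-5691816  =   - 2^3* 3^3*13^1*2027^1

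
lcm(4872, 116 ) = 4872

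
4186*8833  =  36974938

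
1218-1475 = -257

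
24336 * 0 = 0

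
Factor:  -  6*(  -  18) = 108 = 2^2*3^3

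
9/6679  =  9/6679 = 0.00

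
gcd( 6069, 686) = 7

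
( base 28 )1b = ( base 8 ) 47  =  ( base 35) 14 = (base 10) 39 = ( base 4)213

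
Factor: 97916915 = 5^1*19583383^1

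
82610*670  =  55348700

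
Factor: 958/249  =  2^1*3^ ( - 1)*83^( - 1)*479^1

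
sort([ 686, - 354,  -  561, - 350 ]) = [ - 561,-354, - 350 , 686]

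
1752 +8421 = 10173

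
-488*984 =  - 480192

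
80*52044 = 4163520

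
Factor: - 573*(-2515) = 3^1*5^1*191^1*503^1 = 1441095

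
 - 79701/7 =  - 79701/7 = - 11385.86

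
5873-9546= - 3673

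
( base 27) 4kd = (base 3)11202111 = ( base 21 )7I4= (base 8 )6615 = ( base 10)3469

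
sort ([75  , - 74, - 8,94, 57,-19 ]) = [ - 74, - 19, - 8,57,75 , 94 ]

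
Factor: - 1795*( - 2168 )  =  2^3*5^1*  271^1 * 359^1 = 3891560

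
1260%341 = 237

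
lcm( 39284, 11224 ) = 78568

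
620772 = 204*3043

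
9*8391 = 75519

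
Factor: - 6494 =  - 2^1*17^1*191^1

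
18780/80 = 939/4  =  234.75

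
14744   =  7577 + 7167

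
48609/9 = 5401 =5401.00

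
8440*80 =675200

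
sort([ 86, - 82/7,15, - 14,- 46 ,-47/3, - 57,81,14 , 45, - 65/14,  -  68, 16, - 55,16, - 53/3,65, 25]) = [ - 68,-57, - 55, - 46,-53/3, - 47/3,- 14, - 82/7 ,  -  65/14,14, 15,16, 16,25, 45,65, 81,86] 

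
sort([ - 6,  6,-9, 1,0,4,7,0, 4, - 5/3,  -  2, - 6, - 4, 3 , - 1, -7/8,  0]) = [ - 9,  -  6, - 6, - 4, - 2, - 5/3, - 1, - 7/8,0,0,0,1,  3,4, 4, 6,7]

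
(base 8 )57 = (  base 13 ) 38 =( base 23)21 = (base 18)2B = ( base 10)47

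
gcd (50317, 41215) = 1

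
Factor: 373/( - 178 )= - 2^( - 1)*89^( - 1 ) * 373^1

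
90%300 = 90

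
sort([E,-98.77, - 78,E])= [-98.77, - 78,  E,  E] 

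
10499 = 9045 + 1454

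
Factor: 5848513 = 11^1*107^1*4969^1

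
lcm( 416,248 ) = 12896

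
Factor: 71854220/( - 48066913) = -2^2*5^1*53^2*131^( - 1) * 1279^1*366923^( - 1)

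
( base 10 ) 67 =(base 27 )2D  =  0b1000011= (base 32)23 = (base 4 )1003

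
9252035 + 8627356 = 17879391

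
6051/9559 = 6051/9559 = 0.63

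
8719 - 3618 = 5101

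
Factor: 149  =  149^1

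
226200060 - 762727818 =- 536527758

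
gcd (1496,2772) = 44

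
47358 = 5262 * 9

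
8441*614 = 5182774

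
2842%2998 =2842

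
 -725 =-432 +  - 293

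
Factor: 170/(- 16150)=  - 1/95 = -5^( - 1)*19^(  -  1 ) 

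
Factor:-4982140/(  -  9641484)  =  1245535/2410371 = 3^(  -  3 ) * 5^1 * 89273^(  -  1 )*249107^1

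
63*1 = 63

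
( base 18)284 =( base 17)2CE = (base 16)31c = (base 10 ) 796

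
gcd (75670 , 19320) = 1610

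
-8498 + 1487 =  - 7011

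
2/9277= 2/9277 = 0.00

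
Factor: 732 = 2^2*3^1*61^1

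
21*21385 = 449085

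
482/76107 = 482/76107=0.01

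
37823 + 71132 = 108955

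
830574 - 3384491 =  - 2553917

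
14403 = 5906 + 8497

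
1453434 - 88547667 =- 87094233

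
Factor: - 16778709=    - 3^2*379^1*4919^1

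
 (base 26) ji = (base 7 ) 1331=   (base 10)512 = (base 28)i8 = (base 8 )1000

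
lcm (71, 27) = 1917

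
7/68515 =7/68515=0.00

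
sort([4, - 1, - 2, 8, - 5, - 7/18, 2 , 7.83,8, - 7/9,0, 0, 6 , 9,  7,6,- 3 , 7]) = [ - 5, - 3 ,-2, - 1, - 7/9, - 7/18 , 0 , 0,2  ,  4 , 6 , 6,7, 7 , 7.83,8, 8 , 9 ] 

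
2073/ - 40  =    -  52+7/40 = - 51.83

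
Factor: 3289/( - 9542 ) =-2^ ( - 1 )*11^1*23^1 * 367^(  -  1)= -  253/734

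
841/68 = 12 + 25/68 = 12.37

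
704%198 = 110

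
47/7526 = 47/7526 = 0.01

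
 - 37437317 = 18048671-55485988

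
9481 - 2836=6645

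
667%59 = 18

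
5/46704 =5/46704 = 0.00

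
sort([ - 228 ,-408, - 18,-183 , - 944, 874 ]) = [ - 944,- 408,-228, - 183 ,-18 , 874] 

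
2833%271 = 123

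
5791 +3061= 8852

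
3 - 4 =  - 1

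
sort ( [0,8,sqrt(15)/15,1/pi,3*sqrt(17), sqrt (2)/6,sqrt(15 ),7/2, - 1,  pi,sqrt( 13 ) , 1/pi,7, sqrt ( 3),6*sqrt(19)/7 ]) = [ - 1,0,sqrt(2)/6,sqrt( 15) /15, 1/pi,1/pi, sqrt(3),pi  ,  7/2, sqrt( 13),6*sqrt( 19 ) /7,sqrt( 15),7,8,3*sqrt( 17)]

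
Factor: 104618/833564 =2^( - 1) *17^2*181^1*208391^(  -  1) =52309/416782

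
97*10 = 970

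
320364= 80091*4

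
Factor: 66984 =2^3 *3^1 *2791^1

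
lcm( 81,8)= 648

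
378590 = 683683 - 305093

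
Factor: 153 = 3^2*17^1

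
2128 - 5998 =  - 3870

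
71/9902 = 71/9902 = 0.01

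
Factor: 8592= 2^4*3^1*179^1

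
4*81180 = 324720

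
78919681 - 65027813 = 13891868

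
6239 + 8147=14386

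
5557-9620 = -4063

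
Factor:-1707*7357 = -12558399 = - 3^1*7^1*569^1*1051^1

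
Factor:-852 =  - 2^2 * 3^1 * 71^1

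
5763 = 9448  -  3685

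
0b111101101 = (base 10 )493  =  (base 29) H0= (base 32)FD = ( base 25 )JI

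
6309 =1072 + 5237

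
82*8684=712088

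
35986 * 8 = 287888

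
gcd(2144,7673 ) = 1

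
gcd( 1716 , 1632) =12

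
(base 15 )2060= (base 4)1222320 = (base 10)6840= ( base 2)1101010111000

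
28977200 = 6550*4424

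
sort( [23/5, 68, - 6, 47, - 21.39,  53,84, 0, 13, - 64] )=[ - 64, - 21.39, -6, 0,23/5 , 13,47, 53, 68, 84]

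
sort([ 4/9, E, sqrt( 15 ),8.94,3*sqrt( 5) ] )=[ 4/9, E,  sqrt( 15),3 * sqrt( 5),8.94 ]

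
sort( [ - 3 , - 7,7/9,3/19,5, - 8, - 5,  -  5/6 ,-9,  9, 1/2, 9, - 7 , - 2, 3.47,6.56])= [ - 9, - 8, - 7,-7 , - 5,  -  3, - 2  ,  -  5/6, 3/19,  1/2,7/9,  3.47,5, 6.56 , 9,9] 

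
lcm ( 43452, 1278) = 43452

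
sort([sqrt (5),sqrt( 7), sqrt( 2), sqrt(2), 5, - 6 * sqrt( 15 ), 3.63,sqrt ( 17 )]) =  [ - 6*sqrt(15), sqrt( 2 ),sqrt( 2 ), sqrt( 5), sqrt(  7), 3.63,sqrt(17), 5]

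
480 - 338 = 142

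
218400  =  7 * 31200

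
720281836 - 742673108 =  - 22391272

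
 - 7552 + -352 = -7904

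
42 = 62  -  20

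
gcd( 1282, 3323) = 1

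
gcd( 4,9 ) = 1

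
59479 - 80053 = - 20574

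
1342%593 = 156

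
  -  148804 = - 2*74402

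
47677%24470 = 23207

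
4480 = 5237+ - 757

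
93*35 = 3255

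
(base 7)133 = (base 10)73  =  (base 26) 2L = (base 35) 23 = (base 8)111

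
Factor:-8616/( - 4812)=718/401  =  2^1*359^1*401^( -1)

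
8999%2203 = 187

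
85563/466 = 183 + 285/466 = 183.61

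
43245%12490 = 5775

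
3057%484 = 153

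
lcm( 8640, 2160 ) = 8640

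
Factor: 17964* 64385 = 1156612140 = 2^2*3^2*5^1*79^1*163^1*499^1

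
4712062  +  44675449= 49387511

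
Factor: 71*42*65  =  193830 =2^1*3^1*5^1*7^1  *  13^1*71^1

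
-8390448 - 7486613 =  - 15877061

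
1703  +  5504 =7207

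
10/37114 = 5/18557 = 0.00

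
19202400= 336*57150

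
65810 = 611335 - 545525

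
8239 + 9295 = 17534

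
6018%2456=1106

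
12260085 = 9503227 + 2756858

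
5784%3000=2784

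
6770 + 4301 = 11071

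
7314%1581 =990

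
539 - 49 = 490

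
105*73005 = 7665525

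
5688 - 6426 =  - 738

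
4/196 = 1/49 = 0.02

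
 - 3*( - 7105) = 21315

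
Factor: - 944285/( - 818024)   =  2^( - 3 ) * 5^1*102253^( - 1)*188857^1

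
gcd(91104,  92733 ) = 3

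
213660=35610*6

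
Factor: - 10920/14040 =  - 3^( -2)*7^1= - 7/9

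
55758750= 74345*750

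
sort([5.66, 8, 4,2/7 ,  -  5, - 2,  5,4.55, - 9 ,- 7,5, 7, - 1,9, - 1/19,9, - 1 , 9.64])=[ - 9, - 7, - 5  , - 2,-1, - 1 ,  -  1/19, 2/7, 4, 4.55,5,  5, 5.66, 7,  8,9, 9, 9.64]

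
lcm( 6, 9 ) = 18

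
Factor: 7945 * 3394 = 26965330 = 2^1* 5^1*7^1*227^1 * 1697^1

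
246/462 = 41/77 = 0.53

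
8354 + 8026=16380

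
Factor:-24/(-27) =2^3*3^( - 2 )=8/9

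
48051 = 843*57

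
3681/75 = 49 + 2/25 = 49.08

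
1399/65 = 1399/65 = 21.52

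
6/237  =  2/79 = 0.03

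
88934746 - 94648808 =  - 5714062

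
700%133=35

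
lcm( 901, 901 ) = 901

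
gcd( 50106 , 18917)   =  1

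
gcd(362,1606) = 2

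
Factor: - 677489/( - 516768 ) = 881/672 = 2^(- 5) *3^( - 1)*7^( - 1)*881^1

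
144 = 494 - 350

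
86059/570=86059/570 = 150.98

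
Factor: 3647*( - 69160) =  - 2^3*5^1*7^2 * 13^1*19^1*521^1 = - 252226520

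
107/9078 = 107/9078 = 0.01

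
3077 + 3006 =6083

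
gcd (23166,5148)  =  2574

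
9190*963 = 8849970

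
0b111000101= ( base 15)203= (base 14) 245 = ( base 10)453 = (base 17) 19b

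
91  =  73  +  18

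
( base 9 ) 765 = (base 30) kq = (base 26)o2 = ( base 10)626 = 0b1001110010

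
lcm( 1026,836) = 22572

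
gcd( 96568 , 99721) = 1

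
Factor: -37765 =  - 5^1*7^1 * 13^1 * 83^1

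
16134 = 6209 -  -9925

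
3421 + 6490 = 9911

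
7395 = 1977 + 5418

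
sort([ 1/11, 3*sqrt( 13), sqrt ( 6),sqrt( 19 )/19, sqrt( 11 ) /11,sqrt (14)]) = [1/11, sqrt(19 ) /19,sqrt(11)/11,sqrt(6),sqrt( 14 ),3 *sqrt( 13 )]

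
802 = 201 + 601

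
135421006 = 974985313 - 839564307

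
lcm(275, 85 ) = 4675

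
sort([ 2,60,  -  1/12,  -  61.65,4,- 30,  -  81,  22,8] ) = [ -81, - 61.65, - 30, - 1/12,  2, 4,8,22,60]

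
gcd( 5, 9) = 1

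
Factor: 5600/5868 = 1400/1467 =2^3 * 3^( - 2) * 5^2*7^1* 163^( - 1)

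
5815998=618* 9411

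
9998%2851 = 1445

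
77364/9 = 8596 = 8596.00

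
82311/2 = 82311/2 = 41155.50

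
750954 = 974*771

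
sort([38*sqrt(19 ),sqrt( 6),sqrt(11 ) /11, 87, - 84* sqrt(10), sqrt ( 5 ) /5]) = [ - 84*sqrt (10 ), sqrt(11) /11, sqrt(5)/5, sqrt( 6 ), 87,38 * sqrt(19)]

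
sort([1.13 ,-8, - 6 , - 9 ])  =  [-9,- 8 ,-6,1.13]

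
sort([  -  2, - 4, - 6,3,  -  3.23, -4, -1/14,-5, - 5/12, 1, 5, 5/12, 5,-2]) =[-6,-5,-4,-4 , - 3.23 , - 2,- 2, - 5/12,  -  1/14,  5/12 , 1,3, 5,5] 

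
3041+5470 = 8511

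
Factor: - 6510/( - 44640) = 2^( - 4)*3^( - 1 )*7^1 = 7/48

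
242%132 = 110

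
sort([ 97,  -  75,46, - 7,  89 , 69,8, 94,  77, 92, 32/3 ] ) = [ - 75, - 7, 8,  32/3, 46, 69, 77 , 89, 92, 94, 97 ] 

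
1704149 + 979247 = 2683396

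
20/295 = 4/59 =0.07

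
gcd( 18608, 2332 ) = 4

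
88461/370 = 239 + 31/370 = 239.08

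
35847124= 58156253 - 22309129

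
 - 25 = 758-783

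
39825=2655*15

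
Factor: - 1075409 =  - 1075409^1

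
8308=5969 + 2339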